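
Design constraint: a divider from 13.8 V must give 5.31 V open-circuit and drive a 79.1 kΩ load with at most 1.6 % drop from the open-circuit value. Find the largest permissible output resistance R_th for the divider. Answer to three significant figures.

R_th ≤ 1.29 kΩ

Loading drop = R_th/(R_th + R_L) ≤ 0.0160, so R_th ≤ R_L · ε/(1−ε) = 79.1 kΩ × 0.0160/0.9840 = 1.29 kΩ.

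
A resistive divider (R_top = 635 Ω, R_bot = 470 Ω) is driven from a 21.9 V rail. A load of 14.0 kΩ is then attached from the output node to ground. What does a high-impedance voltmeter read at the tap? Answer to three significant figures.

V_out ≈ 9.14 V

The load sits in parallel with R_bot: R_bot‖R_L = (470 × 14000) / (470 + 14000) = 454.7 Ω.
V_out = 21.9 × 454.7 / (635 + 454.7) = 21.9 × 454.7/1090 = 9.14 V.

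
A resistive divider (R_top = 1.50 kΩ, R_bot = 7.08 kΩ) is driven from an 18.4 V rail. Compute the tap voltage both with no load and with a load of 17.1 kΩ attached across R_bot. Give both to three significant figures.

Unloaded: 15.2 V; loaded: 14.2 V

Open-circuit: V = 18.4 × 7.08/(1.50 + 7.08) = 15.2 V.
With the load, R_bot becomes R_bot‖R_L = 5.007 kΩ, so V = 18.4 × 5.007/6.507 = 14.2 V.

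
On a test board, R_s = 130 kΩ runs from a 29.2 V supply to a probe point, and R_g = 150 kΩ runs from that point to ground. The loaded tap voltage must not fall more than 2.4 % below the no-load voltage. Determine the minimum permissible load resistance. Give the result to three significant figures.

R_L(min) ≈ 2.83 MΩ

Output resistance R_th = R_s‖R_g = (130 × 150)/280.0 = 69.64 kΩ.
The fractional drop is R_th/(R_th + R_L); requiring this ≤ 0.0240 gives R_L ≥ R_th(1/0.0240 − 1) = 69.64 × 40.67 = 2.83 MΩ.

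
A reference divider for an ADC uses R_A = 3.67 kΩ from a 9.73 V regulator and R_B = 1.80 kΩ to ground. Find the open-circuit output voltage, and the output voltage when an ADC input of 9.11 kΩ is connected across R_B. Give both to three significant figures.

Open-circuit: V = 9.73 × 1.80/(3.67 + 1.80) = 3.20 V.
With the load, R_B becomes R_B‖R_L = 1.503 kΩ, so V = 9.73 × 1.503/5.173 = 2.83 V.

Unloaded: 3.20 V; loaded: 2.83 V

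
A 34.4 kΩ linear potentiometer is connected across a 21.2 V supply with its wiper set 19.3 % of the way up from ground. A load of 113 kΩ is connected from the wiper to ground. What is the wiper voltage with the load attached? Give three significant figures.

The wiper splits the pot into (1−α)R = 27.76 kΩ above and αR = 6.639 kΩ below.
Lower section ‖ load = 6.271 kΩ.
V_wiper = 21.2 × 6.271/(27.76 + 6.271) = 3.91 V.

V ≈ 3.91 V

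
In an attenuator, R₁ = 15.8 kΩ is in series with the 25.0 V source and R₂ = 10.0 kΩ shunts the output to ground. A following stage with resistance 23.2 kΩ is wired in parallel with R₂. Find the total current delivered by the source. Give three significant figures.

R₂‖R_L = 6.988 kΩ, so the source sees R₁ + R₂‖R_L = 22.79 kΩ.
I = 25.0 V / 22.79 kΩ = 1.10 mA.

I ≈ 1.10 mA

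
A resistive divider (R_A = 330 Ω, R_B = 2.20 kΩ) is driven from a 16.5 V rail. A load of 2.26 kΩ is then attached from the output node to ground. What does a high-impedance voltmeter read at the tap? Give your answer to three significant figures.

The load sits in parallel with R_B: R_B‖R_L = (2200 × 2260) / (2200 + 2260) = 1115 Ω.
V_out = 16.5 × 1115 / (330 + 1115) = 16.5 × 1115/1445 = 12.7 V.
(Unloaded it would have been 14.3 V.)

V_out ≈ 12.7 V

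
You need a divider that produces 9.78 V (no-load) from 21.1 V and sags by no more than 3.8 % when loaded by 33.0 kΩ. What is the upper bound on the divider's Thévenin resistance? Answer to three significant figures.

Loading drop = R_th/(R_th + R_L) ≤ 0.0380, so R_th ≤ R_L · ε/(1−ε) = 33.0 kΩ × 0.0380/0.9620 = 1.30 kΩ.

R_th ≤ 1.30 kΩ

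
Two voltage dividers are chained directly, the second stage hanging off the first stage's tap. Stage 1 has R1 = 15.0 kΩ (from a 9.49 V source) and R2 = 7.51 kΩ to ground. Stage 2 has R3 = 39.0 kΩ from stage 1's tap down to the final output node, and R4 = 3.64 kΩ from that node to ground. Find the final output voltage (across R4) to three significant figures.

Stage 2 presents R3+R4 = 42.64 kΩ as a load on stage 1's tap.
Stage 1's lower leg becomes R2‖(R3+R4) = 6.385 kΩ, so V_mid = 9.49 × 6.385/21.39 = 2.834 V.
Stage 2 is itself unloaded: V_out = V_mid × R4/(R3+R4) = 2.834 × 3.64/42.64 = 0.242 V.

V_out ≈ 0.242 V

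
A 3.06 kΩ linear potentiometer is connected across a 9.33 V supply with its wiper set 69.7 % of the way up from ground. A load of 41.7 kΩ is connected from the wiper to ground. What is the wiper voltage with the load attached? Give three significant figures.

The wiper splits the pot into (1−α)R = 927.2 Ω above and αR = 2133 Ω below.
Lower section ‖ load = 2029 Ω.
V_wiper = 9.33 × 2029/(927.2 + 2029) = 6.40 V.

V ≈ 6.40 V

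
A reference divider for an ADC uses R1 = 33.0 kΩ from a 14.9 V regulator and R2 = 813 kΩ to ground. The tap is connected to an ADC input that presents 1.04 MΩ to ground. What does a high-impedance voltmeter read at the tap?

The load sits in parallel with R2: R2‖R_L = (813 × 1040) / (813 + 1040) = 456.3 kΩ.
V_out = 14.9 × 456.3 / (33.0 + 456.3) = 14.9 × 456.3/489.3 = 13.9 V.
(Unloaded it would have been 14.3 V.)

V_out ≈ 13.9 V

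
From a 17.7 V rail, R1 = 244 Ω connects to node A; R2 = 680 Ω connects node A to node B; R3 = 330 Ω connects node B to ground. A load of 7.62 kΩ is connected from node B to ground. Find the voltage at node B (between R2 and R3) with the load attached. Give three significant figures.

V ≈ 4.51 V

At node B, R3 is in parallel with the load: R3‖R_L = 316.3 Ω.
Below node A the resistance is R2 + (R3‖R_L) = 996.3 Ω, so V_A = 17.7 × 996.3/1240 = 14.22 V.
Then V_B = V_A × (R3‖R_L)/(R2 + R3‖R_L) = 14.22 × 316.3/996.3 = 4.51 V.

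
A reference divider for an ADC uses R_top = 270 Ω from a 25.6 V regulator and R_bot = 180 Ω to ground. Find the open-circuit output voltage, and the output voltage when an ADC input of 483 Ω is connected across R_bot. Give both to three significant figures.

Open-circuit: V = 25.6 × 180/(270 + 180) = 10.2 V.
With the load, R_bot becomes R_bot‖R_L = 131.1 Ω, so V = 25.6 × 131.1/401.1 = 8.37 V.

Unloaded: 10.2 V; loaded: 8.37 V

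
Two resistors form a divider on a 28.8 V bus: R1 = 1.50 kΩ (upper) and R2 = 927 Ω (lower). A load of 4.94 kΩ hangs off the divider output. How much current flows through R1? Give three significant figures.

R2‖R_L = 780.5 Ω, so the source sees R1 + R2‖R_L = 2281 Ω.
I = 28.8 V / 2281 Ω = 12.6 mA.

I ≈ 12.6 mA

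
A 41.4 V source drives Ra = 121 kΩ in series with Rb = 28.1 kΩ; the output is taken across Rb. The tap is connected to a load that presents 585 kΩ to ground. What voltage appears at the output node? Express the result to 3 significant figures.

V_out ≈ 7.51 V

The load sits in parallel with Rb: Rb‖R_L = (28.1 × 585) / (28.1 + 585) = 26.81 kΩ.
V_out = 41.4 × 26.81 / (121 + 26.81) = 41.4 × 26.81/147.8 = 7.51 V.
(Unloaded it would have been 7.80 V.)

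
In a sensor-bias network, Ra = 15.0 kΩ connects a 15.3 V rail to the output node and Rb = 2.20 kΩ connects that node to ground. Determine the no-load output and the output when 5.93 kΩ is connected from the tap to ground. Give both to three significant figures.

Unloaded: 1.96 V; loaded: 1.48 V

Open-circuit: V = 15.3 × 2.20/(15.0 + 2.20) = 1.96 V.
With the load, Rb becomes Rb‖R_L = 1.605 kΩ, so V = 15.3 × 1.605/16.60 = 1.48 V.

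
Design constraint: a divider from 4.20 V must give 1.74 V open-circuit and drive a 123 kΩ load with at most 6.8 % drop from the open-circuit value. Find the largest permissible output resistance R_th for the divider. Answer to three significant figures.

Loading drop = R_th/(R_th + R_L) ≤ 0.0680, so R_th ≤ R_L · ε/(1−ε) = 123 kΩ × 0.0680/0.9320 = 8.97 kΩ.

R_th ≤ 8.97 kΩ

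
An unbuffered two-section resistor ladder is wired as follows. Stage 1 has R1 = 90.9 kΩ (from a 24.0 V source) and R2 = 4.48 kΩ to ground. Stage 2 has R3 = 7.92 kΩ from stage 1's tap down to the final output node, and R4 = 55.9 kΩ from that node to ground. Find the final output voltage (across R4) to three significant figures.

V_out ≈ 0.925 V

Stage 2 presents R3+R4 = 63.82 kΩ as a load on stage 1's tap.
Stage 1's lower leg becomes R2‖(R3+R4) = 4.186 kΩ, so V_mid = 24.0 × 4.186/95.09 = 1.057 V.
Stage 2 is itself unloaded: V_out = V_mid × R4/(R3+R4) = 1.057 × 55.9/63.82 = 0.925 V.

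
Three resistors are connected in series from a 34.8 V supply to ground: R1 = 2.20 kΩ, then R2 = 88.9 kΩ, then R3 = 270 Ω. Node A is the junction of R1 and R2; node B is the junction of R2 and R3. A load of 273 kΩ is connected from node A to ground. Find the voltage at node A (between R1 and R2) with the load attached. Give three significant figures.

Below node A the series string R2+R3 = 89170 Ω sits in parallel with the 273000 Ω load: 67220 Ω.
V_A = 34.8 × 67220/(2200 + 67220) = 33.7 V.

V ≈ 33.7 V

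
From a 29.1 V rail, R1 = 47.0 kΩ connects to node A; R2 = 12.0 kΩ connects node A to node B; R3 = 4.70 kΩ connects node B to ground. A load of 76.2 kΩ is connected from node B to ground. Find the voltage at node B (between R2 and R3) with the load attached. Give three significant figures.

V ≈ 2.03 V

At node B, R3 is in parallel with the load: R3‖R_L = 4.427 kΩ.
Below node A the resistance is R2 + (R3‖R_L) = 16.43 kΩ, so V_A = 29.1 × 16.43/63.43 = 7.537 V.
Then V_B = V_A × (R3‖R_L)/(R2 + R3‖R_L) = 7.537 × 4.427/16.43 = 2.03 V.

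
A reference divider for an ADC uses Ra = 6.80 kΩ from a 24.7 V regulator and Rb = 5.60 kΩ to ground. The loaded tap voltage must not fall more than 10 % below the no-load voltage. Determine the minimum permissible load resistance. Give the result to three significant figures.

Output resistance R_th = Ra‖Rb = (6.80 × 5.60)/12.40 = 3.071 kΩ.
The fractional drop is R_th/(R_th + R_L); requiring this ≤ 0.100 gives R_L ≥ R_th(1/0.100 − 1) = 3.071 × 9.000 = 27.6 kΩ.

R_L(min) ≈ 27.6 kΩ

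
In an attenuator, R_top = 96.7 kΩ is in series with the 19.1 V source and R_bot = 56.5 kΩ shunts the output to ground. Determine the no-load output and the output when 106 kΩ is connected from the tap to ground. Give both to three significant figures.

Unloaded: 7.04 V; loaded: 5.27 V

Open-circuit: V = 19.1 × 56.5/(96.7 + 56.5) = 7.04 V.
With the load, R_bot becomes R_bot‖R_L = 36.86 kΩ, so V = 19.1 × 36.86/133.6 = 5.27 V.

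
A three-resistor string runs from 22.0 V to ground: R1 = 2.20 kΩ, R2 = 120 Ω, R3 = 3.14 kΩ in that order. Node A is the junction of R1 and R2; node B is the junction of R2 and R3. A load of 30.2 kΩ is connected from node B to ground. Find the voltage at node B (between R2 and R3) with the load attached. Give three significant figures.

At node B, R3 is in parallel with the load: R3‖R_L = 2844 Ω.
Below node A the resistance is R2 + (R3‖R_L) = 2964 Ω, so V_A = 22.0 × 2964/5164 = 12.63 V.
Then V_B = V_A × (R3‖R_L)/(R2 + R3‖R_L) = 12.63 × 2844/2964 = 12.1 V.

V ≈ 12.1 V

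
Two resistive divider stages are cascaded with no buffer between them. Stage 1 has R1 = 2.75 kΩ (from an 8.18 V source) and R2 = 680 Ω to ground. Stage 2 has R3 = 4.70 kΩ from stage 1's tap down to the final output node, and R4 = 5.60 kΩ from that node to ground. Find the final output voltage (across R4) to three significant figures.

V_out ≈ 0.837 V

Stage 2 presents R3+R4 = 10300 Ω as a load on stage 1's tap.
Stage 1's lower leg becomes R2‖(R3+R4) = 637.9 Ω, so V_mid = 8.18 × 637.9/3388 = 1.540 V.
Stage 2 is itself unloaded: V_out = V_mid × R4/(R3+R4) = 1.540 × 5600/10300 = 0.837 V.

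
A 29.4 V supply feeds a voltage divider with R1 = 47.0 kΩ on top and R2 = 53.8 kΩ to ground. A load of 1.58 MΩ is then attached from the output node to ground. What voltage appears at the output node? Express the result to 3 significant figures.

The load sits in parallel with R2: R2‖R_L = (53.8 × 1580) / (53.8 + 1580) = 52.03 kΩ.
V_out = 29.4 × 52.03 / (47.0 + 52.03) = 29.4 × 52.03/99.03 = 15.4 V.
(Unloaded it would have been 15.7 V.)

V_out ≈ 15.4 V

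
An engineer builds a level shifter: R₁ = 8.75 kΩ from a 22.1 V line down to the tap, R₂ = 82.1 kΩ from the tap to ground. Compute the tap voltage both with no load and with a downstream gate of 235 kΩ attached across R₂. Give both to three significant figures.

Unloaded: 20.0 V; loaded: 19.3 V

Open-circuit: V = 22.1 × 82.1/(8.75 + 82.1) = 20.0 V.
With the load, R₂ becomes R₂‖R_L = 60.84 kΩ, so V = 22.1 × 60.84/69.59 = 19.3 V.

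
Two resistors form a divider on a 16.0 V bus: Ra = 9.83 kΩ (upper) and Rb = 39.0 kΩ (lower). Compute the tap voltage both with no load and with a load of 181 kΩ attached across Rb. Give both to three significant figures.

Open-circuit: V = 16.0 × 39.0/(9.83 + 39.0) = 12.8 V.
With the load, Rb becomes Rb‖R_L = 32.09 kΩ, so V = 16.0 × 32.09/41.92 = 12.2 V.

Unloaded: 12.8 V; loaded: 12.2 V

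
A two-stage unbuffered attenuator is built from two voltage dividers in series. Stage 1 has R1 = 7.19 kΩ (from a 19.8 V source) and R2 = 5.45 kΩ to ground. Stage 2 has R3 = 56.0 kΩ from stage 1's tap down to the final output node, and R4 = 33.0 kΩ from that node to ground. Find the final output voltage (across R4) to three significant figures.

V_out ≈ 3.06 V

Stage 2 presents R3+R4 = 89.00 kΩ as a load on stage 1's tap.
Stage 1's lower leg becomes R2‖(R3+R4) = 5.136 kΩ, so V_mid = 19.8 × 5.136/12.33 = 8.250 V.
Stage 2 is itself unloaded: V_out = V_mid × R4/(R3+R4) = 8.250 × 33.0/89.00 = 3.06 V.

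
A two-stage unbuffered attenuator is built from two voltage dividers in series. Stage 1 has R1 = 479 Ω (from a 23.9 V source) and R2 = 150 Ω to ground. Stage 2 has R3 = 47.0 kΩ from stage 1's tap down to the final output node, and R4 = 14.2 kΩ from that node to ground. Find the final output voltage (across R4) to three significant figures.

Stage 2 presents R3+R4 = 61200 Ω as a load on stage 1's tap.
Stage 1's lower leg becomes R2‖(R3+R4) = 149.6 Ω, so V_mid = 23.9 × 149.6/628.6 = 5.689 V.
Stage 2 is itself unloaded: V_out = V_mid × R4/(R3+R4) = 5.689 × 14200/61200 = 1.32 V.

V_out ≈ 1.32 V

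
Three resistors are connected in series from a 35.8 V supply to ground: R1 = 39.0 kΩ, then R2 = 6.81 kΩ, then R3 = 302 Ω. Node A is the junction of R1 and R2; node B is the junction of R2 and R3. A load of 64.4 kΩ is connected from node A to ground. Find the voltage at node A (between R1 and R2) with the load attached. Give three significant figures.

Below node A the series string R2+R3 = 7112 Ω sits in parallel with the 64400 Ω load: 6405 Ω.
V_A = 35.8 × 6405/(39000 + 6405) = 5.05 V.

V ≈ 5.05 V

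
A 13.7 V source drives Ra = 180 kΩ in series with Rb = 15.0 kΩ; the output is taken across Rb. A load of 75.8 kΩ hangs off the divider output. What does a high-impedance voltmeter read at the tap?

The load sits in parallel with Rb: Rb‖R_L = (15.0 × 75.8) / (15.0 + 75.8) = 12.52 kΩ.
V_out = 13.7 × 12.52 / (180 + 12.52) = 13.7 × 12.52/192.5 = 0.891 V.
(Unloaded it would have been 1.05 V.)

V_out ≈ 0.891 V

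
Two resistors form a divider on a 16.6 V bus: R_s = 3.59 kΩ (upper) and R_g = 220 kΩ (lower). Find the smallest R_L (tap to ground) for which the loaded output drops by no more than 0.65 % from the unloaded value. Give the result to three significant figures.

Output resistance R_th = R_s‖R_g = (3.59 × 220)/223.6 = 3.532 kΩ.
The fractional drop is R_th/(R_th + R_L); requiring this ≤ 0.00650 gives R_L ≥ R_th(1/0.00650 − 1) = 3.532 × 152.8 = 540 kΩ.

R_L(min) ≈ 540 kΩ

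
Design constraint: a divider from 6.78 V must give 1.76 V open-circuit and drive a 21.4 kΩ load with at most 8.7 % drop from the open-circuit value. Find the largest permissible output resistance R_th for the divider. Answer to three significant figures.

Loading drop = R_th/(R_th + R_L) ≤ 0.0870, so R_th ≤ R_L · ε/(1−ε) = 21.4 kΩ × 0.0870/0.9130 = 2.04 kΩ.
(Any R1, R2 with R2/(R1+R2) = 0.260 and R1‖R2 ≤ 2.04 kΩ will meet the spec.)

R_th ≤ 2.04 kΩ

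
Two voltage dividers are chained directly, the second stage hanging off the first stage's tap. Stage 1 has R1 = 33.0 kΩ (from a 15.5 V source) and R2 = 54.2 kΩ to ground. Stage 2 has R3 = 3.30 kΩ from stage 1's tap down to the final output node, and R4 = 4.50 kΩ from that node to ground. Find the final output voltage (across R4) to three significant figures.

V_out ≈ 1.53 V

Stage 2 presents R3+R4 = 7.800 kΩ as a load on stage 1's tap.
Stage 1's lower leg becomes R2‖(R3+R4) = 6.819 kΩ, so V_mid = 15.5 × 6.819/39.82 = 2.654 V.
Stage 2 is itself unloaded: V_out = V_mid × R4/(R3+R4) = 2.654 × 4.50/7.800 = 1.53 V.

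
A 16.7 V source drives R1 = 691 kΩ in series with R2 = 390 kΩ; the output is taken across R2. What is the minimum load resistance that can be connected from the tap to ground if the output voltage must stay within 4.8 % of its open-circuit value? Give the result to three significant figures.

Output resistance R_th = R1‖R2 = (691 × 390)/1081 = 249.3 kΩ.
The fractional drop is R_th/(R_th + R_L); requiring this ≤ 0.0480 gives R_L ≥ R_th(1/0.0480 − 1) = 249.3 × 19.83 = 4.94 MΩ.

R_L(min) ≈ 4.94 MΩ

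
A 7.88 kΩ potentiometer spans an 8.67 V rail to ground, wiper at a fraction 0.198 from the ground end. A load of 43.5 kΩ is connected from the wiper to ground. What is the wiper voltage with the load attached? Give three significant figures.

The wiper splits the pot into (1−α)R = 6.320 kΩ above and αR = 1.560 kΩ below.
Lower section ‖ load = 1.506 kΩ.
V_wiper = 8.67 × 1.506/(6.320 + 1.506) = 1.67 V.

V ≈ 1.67 V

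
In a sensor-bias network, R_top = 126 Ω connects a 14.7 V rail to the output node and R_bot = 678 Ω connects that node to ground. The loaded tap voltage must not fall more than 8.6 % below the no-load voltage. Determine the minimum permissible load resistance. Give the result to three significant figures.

R_L(min) ≈ 1.13 kΩ

Output resistance R_th = R_top‖R_bot = (126 × 678)/804.0 = 106.3 Ω.
The fractional drop is R_th/(R_th + R_L); requiring this ≤ 0.0860 gives R_L ≥ R_th(1/0.0860 − 1) = 106.3 × 10.63 = 1.13 kΩ.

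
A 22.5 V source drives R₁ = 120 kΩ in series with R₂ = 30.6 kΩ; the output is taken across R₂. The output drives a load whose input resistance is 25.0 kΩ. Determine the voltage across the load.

The load sits in parallel with R₂: R₂‖R_L = (30.6 × 25.0) / (30.6 + 25.0) = 13.76 kΩ.
V_out = 22.5 × 13.76 / (120 + 13.76) = 22.5 × 13.76/133.8 = 2.31 V.

V_out ≈ 2.31 V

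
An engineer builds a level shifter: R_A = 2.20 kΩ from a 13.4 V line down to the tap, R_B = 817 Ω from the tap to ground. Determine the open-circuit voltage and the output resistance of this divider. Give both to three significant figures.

V_th is the open-circuit tap voltage: 13.4 × 817/(2200 + 817) = 3.63 V.
With the supply zeroed, R_A and R_B appear in parallel from the tap: R_th = R_A‖R_B = (2200 × 817)/3017 = 596 Ω.

V_th = 3.63 V, R_th = 596 Ω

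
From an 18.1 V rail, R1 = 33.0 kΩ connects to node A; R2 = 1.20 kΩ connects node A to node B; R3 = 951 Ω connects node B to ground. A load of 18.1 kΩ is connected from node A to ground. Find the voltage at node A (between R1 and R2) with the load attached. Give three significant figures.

V ≈ 0.996 V

Below node A the series string R2+R3 = 2151 Ω sits in parallel with the 18100 Ω load: 1923 Ω.
V_A = 18.1 × 1923/(33000 + 1923) = 0.996 V.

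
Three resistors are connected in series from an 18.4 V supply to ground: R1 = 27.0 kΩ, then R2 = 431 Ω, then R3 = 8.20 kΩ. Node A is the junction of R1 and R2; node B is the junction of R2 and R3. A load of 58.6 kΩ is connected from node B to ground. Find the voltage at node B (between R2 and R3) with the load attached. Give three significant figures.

V ≈ 3.82 V

At node B, R3 is in parallel with the load: R3‖R_L = 7193 Ω.
Below node A the resistance is R2 + (R3‖R_L) = 7624 Ω, so V_A = 18.4 × 7624/34620 = 4.052 V.
Then V_B = V_A × (R3‖R_L)/(R2 + R3‖R_L) = 4.052 × 7193/7624 = 3.82 V.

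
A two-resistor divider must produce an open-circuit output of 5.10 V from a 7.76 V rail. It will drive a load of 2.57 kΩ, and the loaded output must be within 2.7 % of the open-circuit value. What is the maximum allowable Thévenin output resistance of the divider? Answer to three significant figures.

Loading drop = R_th/(R_th + R_L) ≤ 0.0270, so R_th ≤ R_L · ε/(1−ε) = 2.57 kΩ × 0.0270/0.9730 = 71.3 Ω.

R_th ≤ 71.3 Ω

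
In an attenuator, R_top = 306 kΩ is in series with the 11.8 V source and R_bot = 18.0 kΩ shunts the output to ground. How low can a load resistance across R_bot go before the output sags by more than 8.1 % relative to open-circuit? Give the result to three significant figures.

R_L(min) ≈ 193 kΩ

Output resistance R_th = R_top‖R_bot = (306 × 18.0)/324.0 = 17.00 kΩ.
The fractional drop is R_th/(R_th + R_L); requiring this ≤ 0.0810 gives R_L ≥ R_th(1/0.0810 − 1) = 17.00 × 11.35 = 193 kΩ.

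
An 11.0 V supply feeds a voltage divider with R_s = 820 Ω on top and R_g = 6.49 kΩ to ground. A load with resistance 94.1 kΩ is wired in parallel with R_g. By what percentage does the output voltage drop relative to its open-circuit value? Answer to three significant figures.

The divider's output (Thévenin) resistance is R_s‖R_g = 728.0 Ω.
Fractional drop under load = R_th/(R_th + R_L) = 728.0 / (728.0 + 94100) = 0.007677.
So the output falls by 0.768 %.

0.768 %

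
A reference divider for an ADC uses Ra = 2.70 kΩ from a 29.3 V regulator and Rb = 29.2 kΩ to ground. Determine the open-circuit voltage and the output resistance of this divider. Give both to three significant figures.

V_th is the open-circuit tap voltage: 29.3 × 29.2/(2.70 + 29.2) = 26.8 V.
With the supply zeroed, Ra and Rb appear in parallel from the tap: R_th = Ra‖Rb = (2.70 × 29.2)/31.90 = 2.47 kΩ.

V_th = 26.8 V, R_th = 2.47 kΩ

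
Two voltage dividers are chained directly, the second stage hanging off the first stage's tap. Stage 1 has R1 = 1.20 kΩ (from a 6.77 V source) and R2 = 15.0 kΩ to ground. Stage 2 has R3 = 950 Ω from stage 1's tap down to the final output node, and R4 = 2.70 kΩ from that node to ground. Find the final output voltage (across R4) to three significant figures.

V_out ≈ 3.55 V

Stage 2 presents R3+R4 = 3650 Ω as a load on stage 1's tap.
Stage 1's lower leg becomes R2‖(R3+R4) = 2936 Ω, so V_mid = 6.77 × 2936/4136 = 4.806 V.
Stage 2 is itself unloaded: V_out = V_mid × R4/(R3+R4) = 4.806 × 2700/3650 = 3.55 V.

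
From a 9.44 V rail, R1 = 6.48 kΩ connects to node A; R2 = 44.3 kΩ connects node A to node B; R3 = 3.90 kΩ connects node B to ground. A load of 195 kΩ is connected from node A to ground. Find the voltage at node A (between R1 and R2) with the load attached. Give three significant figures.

V ≈ 8.08 V

Below node A the series string R2+R3 = 48.20 kΩ sits in parallel with the 195 kΩ load: 38.65 kΩ.
V_A = 9.44 × 38.65/(6.48 + 38.65) = 8.08 V.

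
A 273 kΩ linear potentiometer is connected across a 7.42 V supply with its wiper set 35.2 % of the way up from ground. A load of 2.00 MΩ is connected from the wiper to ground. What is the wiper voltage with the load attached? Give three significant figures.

V ≈ 2.53 V

The wiper splits the pot into (1−α)R = 176.9 kΩ above and αR = 96.10 kΩ below.
Lower section ‖ load = 91.69 kΩ.
V_wiper = 7.42 × 91.69/(176.9 + 91.69) = 2.53 V.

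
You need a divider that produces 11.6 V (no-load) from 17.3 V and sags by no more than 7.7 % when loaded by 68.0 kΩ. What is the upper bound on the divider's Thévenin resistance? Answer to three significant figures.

Loading drop = R_th/(R_th + R_L) ≤ 0.0770, so R_th ≤ R_L · ε/(1−ε) = 68.0 kΩ × 0.0770/0.9230 = 5.67 kΩ.
(Any R1, R2 with R2/(R1+R2) = 0.671 and R1‖R2 ≤ 5.67 kΩ will meet the spec.)

R_th ≤ 5.67 kΩ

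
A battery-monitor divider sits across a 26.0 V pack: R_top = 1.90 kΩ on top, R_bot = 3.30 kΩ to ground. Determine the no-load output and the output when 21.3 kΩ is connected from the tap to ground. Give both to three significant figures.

Open-circuit: V = 26.0 × 3.30/(1.90 + 3.30) = 16.5 V.
With the load, R_bot becomes R_bot‖R_L = 2.857 kΩ, so V = 26.0 × 2.857/4.757 = 15.6 V.

Unloaded: 16.5 V; loaded: 15.6 V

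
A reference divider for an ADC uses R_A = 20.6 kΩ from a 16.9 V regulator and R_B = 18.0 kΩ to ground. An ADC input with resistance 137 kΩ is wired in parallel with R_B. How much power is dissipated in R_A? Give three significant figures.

Total resistance from the source is R_A + (R_B‖R_L) = 36.51 kΩ, so I = 16.9/36.51 kΩ = 0.4629 mA.
P = I²·R_A = (0.4629 mA)² × 20.6 kΩ = 4.41 mW.

P ≈ 4.41 mW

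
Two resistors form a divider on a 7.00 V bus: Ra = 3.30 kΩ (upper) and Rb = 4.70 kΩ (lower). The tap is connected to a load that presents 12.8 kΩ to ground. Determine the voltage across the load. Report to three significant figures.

V_out ≈ 3.57 V

The load sits in parallel with Rb: Rb‖R_L = (4.70 × 12.8) / (4.70 + 12.8) = 3.438 kΩ.
V_out = 7.00 × 3.438 / (3.30 + 3.438) = 7.00 × 3.438/6.738 = 3.57 V.
(Unloaded it would have been 4.11 V.)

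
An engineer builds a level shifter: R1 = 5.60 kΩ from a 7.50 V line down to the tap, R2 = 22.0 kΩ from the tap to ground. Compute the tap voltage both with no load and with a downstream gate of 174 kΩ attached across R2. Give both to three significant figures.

Unloaded: 5.98 V; loaded: 5.83 V

Open-circuit: V = 7.50 × 22.0/(5.60 + 22.0) = 5.98 V.
With the load, R2 becomes R2‖R_L = 19.53 kΩ, so V = 7.50 × 19.53/25.13 = 5.83 V.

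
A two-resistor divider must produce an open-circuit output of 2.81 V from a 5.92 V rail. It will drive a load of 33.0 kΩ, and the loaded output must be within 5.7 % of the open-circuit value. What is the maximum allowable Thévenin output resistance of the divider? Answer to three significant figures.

R_th ≤ 1.99 kΩ

Loading drop = R_th/(R_th + R_L) ≤ 0.0570, so R_th ≤ R_L · ε/(1−ε) = 33.0 kΩ × 0.0570/0.9430 = 1.99 kΩ.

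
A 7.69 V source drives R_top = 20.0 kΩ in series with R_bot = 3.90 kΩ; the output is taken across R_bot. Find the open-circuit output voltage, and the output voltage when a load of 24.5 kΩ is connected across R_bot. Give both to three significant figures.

Unloaded: 1.25 V; loaded: 1.11 V

Open-circuit: V = 7.69 × 3.90/(20.0 + 3.90) = 1.25 V.
With the load, R_bot becomes R_bot‖R_L = 3.364 kΩ, so V = 7.69 × 3.364/23.36 = 1.11 V.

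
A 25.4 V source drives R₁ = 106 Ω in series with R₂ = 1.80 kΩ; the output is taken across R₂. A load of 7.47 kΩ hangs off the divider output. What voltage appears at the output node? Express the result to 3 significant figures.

V_out ≈ 23.7 V

The load sits in parallel with R₂: R₂‖R_L = (1800 × 7470) / (1800 + 7470) = 1450 Ω.
V_out = 25.4 × 1450 / (106 + 1450) = 25.4 × 1450/1556 = 23.7 V.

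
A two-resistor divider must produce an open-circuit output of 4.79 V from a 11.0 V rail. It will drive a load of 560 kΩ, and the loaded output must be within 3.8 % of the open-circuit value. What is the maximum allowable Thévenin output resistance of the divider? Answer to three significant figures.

R_th ≤ 22.1 kΩ

Loading drop = R_th/(R_th + R_L) ≤ 0.0380, so R_th ≤ R_L · ε/(1−ε) = 560 kΩ × 0.0380/0.9620 = 22.1 kΩ.
(Any R1, R2 with R2/(R1+R2) = 0.435 and R1‖R2 ≤ 22.1 kΩ will meet the spec.)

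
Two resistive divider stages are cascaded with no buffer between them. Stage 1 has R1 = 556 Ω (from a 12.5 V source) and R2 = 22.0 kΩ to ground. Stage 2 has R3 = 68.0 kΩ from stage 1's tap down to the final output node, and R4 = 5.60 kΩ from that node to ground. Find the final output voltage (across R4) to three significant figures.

Stage 2 presents R3+R4 = 73600 Ω as a load on stage 1's tap.
Stage 1's lower leg becomes R2‖(R3+R4) = 16940 Ω, so V_mid = 12.5 × 16940/17490 = 12.10 V.
Stage 2 is itself unloaded: V_out = V_mid × R4/(R3+R4) = 12.10 × 5600/73600 = 0.921 V.

V_out ≈ 0.921 V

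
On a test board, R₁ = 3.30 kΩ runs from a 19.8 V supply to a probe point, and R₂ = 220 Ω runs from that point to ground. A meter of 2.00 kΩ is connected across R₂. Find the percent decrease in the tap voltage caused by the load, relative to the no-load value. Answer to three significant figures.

The divider's output (Thévenin) resistance is R₁‖R₂ = 206.2 Ω.
Fractional drop under load = R_th/(R_th + R_L) = 206.2 / (206.2 + 2000) = 0.09348.
So the output falls by 9.35 %.

9.35 %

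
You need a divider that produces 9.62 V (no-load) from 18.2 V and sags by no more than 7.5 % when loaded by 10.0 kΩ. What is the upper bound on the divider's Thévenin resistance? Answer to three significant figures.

R_th ≤ 811 Ω

Loading drop = R_th/(R_th + R_L) ≤ 0.0750, so R_th ≤ R_L · ε/(1−ε) = 10.0 kΩ × 0.0750/0.9250 = 811 Ω.
(Any R1, R2 with R2/(R1+R2) = 0.529 and R1‖R2 ≤ 811 Ω will meet the spec.)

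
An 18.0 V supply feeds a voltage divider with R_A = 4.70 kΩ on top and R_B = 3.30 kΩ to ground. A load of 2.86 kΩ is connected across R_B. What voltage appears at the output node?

V_out ≈ 4.43 V

The load sits in parallel with R_B: R_B‖R_L = (3.30 × 2.86) / (3.30 + 2.86) = 1.532 kΩ.
V_out = 18.0 × 1.532 / (4.70 + 1.532) = 18.0 × 1.532/6.232 = 4.43 V.
(Unloaded it would have been 7.42 V.)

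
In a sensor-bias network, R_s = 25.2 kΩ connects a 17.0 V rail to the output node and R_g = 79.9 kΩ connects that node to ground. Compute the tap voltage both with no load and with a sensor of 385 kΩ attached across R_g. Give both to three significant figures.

Open-circuit: V = 17.0 × 79.9/(25.2 + 79.9) = 12.9 V.
With the load, R_g becomes R_g‖R_L = 66.17 kΩ, so V = 17.0 × 66.17/91.37 = 12.3 V.

Unloaded: 12.9 V; loaded: 12.3 V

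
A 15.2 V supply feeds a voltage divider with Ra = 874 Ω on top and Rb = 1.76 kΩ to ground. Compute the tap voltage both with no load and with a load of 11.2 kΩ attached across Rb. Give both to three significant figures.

Open-circuit: V = 15.2 × 1760/(874 + 1760) = 10.2 V.
With the load, Rb becomes Rb‖R_L = 1521 Ω, so V = 15.2 × 1521/2395 = 9.65 V.

Unloaded: 10.2 V; loaded: 9.65 V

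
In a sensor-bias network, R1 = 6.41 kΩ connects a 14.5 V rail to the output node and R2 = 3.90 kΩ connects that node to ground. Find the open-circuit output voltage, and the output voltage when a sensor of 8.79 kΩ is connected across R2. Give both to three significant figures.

Open-circuit: V = 14.5 × 3.90/(6.41 + 3.90) = 5.48 V.
With the load, R2 becomes R2‖R_L = 2.701 kΩ, so V = 14.5 × 2.701/9.111 = 4.30 V.

Unloaded: 5.48 V; loaded: 4.30 V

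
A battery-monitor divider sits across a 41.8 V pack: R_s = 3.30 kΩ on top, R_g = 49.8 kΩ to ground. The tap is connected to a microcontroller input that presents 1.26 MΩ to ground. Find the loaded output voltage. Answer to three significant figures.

The load sits in parallel with R_g: R_g‖R_L = (49.8 × 1260) / (49.8 + 1260) = 47.91 kΩ.
V_out = 41.8 × 47.91 / (3.30 + 47.91) = 41.8 × 47.91/51.21 = 39.1 V.
(Unloaded it would have been 39.2 V.)

V_out ≈ 39.1 V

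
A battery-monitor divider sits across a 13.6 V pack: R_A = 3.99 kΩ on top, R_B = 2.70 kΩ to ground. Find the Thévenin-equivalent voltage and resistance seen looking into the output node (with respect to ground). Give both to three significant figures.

V_th = 5.49 V, R_th = 1.61 kΩ

V_th is the open-circuit tap voltage: 13.6 × 2.70/(3.99 + 2.70) = 5.49 V.
With the supply zeroed, R_A and R_B appear in parallel from the tap: R_th = R_A‖R_B = (3.99 × 2.70)/6.690 = 1.61 kΩ.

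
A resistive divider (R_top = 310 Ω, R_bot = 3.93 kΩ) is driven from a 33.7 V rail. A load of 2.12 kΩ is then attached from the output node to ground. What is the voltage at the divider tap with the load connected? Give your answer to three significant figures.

V_out ≈ 27.5 V

The load sits in parallel with R_bot: R_bot‖R_L = (3930 × 2120) / (3930 + 2120) = 1377 Ω.
V_out = 33.7 × 1377 / (310 + 1377) = 33.7 × 1377/1687 = 27.5 V.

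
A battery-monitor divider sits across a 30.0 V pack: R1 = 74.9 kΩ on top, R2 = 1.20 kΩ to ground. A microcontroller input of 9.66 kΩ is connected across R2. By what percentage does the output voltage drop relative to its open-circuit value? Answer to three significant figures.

The divider's output (Thévenin) resistance is R1‖R2 = 1.181 kΩ.
Fractional drop under load = R_th/(R_th + R_L) = 1.181 / (1.181 + 9.66) = 0.1089.
So the output falls by 10.9 %.

10.9 %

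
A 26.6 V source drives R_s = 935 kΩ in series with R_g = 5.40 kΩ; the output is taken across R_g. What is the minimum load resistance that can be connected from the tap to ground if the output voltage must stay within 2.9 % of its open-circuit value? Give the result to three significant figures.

R_L(min) ≈ 180 kΩ

Output resistance R_th = R_s‖R_g = (935 × 5.40)/940.4 = 5.369 kΩ.
The fractional drop is R_th/(R_th + R_L); requiring this ≤ 0.0290 gives R_L ≥ R_th(1/0.0290 − 1) = 5.369 × 33.48 = 180 kΩ.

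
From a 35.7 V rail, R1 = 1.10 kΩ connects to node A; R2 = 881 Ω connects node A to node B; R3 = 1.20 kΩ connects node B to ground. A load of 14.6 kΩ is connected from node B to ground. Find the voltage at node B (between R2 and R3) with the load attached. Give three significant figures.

At node B, R3 is in parallel with the load: R3‖R_L = 1109 Ω.
Below node A the resistance is R2 + (R3‖R_L) = 1990 Ω, so V_A = 35.7 × 1990/3090 = 22.99 V.
Then V_B = V_A × (R3‖R_L)/(R2 + R3‖R_L) = 22.99 × 1109/1990 = 12.8 V.

V ≈ 12.8 V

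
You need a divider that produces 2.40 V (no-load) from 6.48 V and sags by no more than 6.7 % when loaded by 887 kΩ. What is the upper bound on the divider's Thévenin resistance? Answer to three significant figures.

R_th ≤ 63.7 kΩ

Loading drop = R_th/(R_th + R_L) ≤ 0.0670, so R_th ≤ R_L · ε/(1−ε) = 887 kΩ × 0.0670/0.9330 = 63.7 kΩ.
(Any R1, R2 with R2/(R1+R2) = 0.370 and R1‖R2 ≤ 63.7 kΩ will meet the spec.)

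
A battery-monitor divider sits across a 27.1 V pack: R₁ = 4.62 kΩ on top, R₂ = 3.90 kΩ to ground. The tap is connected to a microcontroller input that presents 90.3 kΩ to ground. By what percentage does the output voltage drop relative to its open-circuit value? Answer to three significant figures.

2.29 %

The divider's output (Thévenin) resistance is R₁‖R₂ = 2.115 kΩ.
Fractional drop under load = R_th/(R_th + R_L) = 2.115 / (2.115 + 90.3) = 0.02288.
So the output falls by 2.29 %.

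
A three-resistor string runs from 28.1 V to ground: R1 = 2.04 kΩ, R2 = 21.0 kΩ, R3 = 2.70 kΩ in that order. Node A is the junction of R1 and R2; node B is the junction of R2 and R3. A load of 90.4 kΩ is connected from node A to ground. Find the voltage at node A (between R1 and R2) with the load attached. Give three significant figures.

Below node A the series string R2+R3 = 23.70 kΩ sits in parallel with the 90.4 kΩ load: 18.78 kΩ.
V_A = 28.1 × 18.78/(2.04 + 18.78) = 25.3 V.

V ≈ 25.3 V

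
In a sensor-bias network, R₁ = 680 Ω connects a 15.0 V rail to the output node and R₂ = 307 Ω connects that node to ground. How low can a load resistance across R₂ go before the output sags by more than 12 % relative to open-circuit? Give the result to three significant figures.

Output resistance R_th = R₁‖R₂ = (680 × 307)/987.0 = 211.5 Ω.
The fractional drop is R_th/(R_th + R_L); requiring this ≤ 0.120 gives R_L ≥ R_th(1/0.120 − 1) = 211.5 × 7.333 = 1.55 kΩ.

R_L(min) ≈ 1.55 kΩ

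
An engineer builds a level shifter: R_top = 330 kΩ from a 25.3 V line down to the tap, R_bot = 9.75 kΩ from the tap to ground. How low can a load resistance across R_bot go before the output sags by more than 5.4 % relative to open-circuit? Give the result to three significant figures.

Output resistance R_th = R_top‖R_bot = (330 × 9.75)/339.8 = 9.470 kΩ.
The fractional drop is R_th/(R_th + R_L); requiring this ≤ 0.0540 gives R_L ≥ R_th(1/0.0540 − 1) = 9.470 × 17.52 = 166 kΩ.

R_L(min) ≈ 166 kΩ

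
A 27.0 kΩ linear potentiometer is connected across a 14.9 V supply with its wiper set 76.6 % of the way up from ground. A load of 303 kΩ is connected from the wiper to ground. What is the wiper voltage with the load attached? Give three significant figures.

V ≈ 11.2 V

The wiper splits the pot into (1−α)R = 6.318 kΩ above and αR = 20.68 kΩ below.
Lower section ‖ load = 19.36 kΩ.
V_wiper = 14.9 × 19.36/(6.318 + 19.36) = 11.2 V.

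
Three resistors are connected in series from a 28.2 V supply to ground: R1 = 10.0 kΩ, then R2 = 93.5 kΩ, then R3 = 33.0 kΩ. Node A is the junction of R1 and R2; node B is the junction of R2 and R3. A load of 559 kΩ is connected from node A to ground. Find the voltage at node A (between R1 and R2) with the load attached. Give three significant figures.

Below node A the series string R2+R3 = 126.5 kΩ sits in parallel with the 559 kΩ load: 103.2 kΩ.
V_A = 28.2 × 103.2/(10.0 + 103.2) = 25.7 V.

V ≈ 25.7 V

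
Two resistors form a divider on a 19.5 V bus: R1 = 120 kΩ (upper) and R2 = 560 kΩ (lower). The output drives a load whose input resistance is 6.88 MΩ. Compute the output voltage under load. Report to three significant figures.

V_out ≈ 15.8 V

The load sits in parallel with R2: R2‖R_L = (560 × 6880) / (560 + 6880) = 517.8 kΩ.
V_out = 19.5 × 517.8 / (120 + 517.8) = 19.5 × 517.8/637.8 = 15.8 V.
(Unloaded it would have been 16.1 V.)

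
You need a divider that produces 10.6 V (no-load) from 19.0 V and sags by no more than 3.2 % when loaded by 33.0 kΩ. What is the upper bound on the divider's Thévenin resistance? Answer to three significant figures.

R_th ≤ 1.09 kΩ

Loading drop = R_th/(R_th + R_L) ≤ 0.0320, so R_th ≤ R_L · ε/(1−ε) = 33.0 kΩ × 0.0320/0.9680 = 1.09 kΩ.
(Any R1, R2 with R2/(R1+R2) = 0.558 and R1‖R2 ≤ 1.09 kΩ will meet the spec.)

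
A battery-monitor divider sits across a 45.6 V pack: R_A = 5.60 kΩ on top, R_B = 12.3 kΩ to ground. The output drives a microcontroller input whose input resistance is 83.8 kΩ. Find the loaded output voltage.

The load sits in parallel with R_B: R_B‖R_L = (12.3 × 83.8) / (12.3 + 83.8) = 10.73 kΩ.
V_out = 45.6 × 10.73 / (5.60 + 10.73) = 45.6 × 10.73/16.33 = 30.0 V.
(Unloaded it would have been 31.3 V.)

V_out ≈ 30.0 V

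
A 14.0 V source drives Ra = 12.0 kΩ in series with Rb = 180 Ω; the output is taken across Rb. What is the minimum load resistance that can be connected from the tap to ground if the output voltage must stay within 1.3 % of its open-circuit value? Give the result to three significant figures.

R_L(min) ≈ 13.5 kΩ

Output resistance R_th = Ra‖Rb = (12000 × 180)/12180 = 177.3 Ω.
The fractional drop is R_th/(R_th + R_L); requiring this ≤ 0.0130 gives R_L ≥ R_th(1/0.0130 − 1) = 177.3 × 75.92 = 13.5 kΩ.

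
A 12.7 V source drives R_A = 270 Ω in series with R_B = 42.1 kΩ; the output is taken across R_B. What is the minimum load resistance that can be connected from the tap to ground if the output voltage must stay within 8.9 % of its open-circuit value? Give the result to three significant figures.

Output resistance R_th = R_A‖R_B = (270 × 42100)/42370 = 268.3 Ω.
The fractional drop is R_th/(R_th + R_L); requiring this ≤ 0.0890 gives R_L ≥ R_th(1/0.0890 − 1) = 268.3 × 10.24 = 2.75 kΩ.

R_L(min) ≈ 2.75 kΩ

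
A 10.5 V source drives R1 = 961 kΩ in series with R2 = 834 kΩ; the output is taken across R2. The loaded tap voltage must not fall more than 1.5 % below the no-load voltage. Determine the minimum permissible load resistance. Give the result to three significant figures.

Output resistance R_th = R1‖R2 = (961 × 834)/1795 = 446.5 kΩ.
The fractional drop is R_th/(R_th + R_L); requiring this ≤ 0.0150 gives R_L ≥ R_th(1/0.0150 − 1) = 446.5 × 65.67 = 29.3 MΩ.

R_L(min) ≈ 29.3 MΩ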